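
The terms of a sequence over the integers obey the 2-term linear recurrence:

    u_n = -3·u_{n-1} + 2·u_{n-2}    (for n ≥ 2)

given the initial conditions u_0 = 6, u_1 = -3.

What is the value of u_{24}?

u_2 = -3·-3 + 2·6 = 21
u_3 = -3·21 + 2·-3 = -69
u_4 = -3·-69 + 2·21 = 249
u_5 = -3·249 + 2·-69 = -885
u_6 = -3·-885 + 2·249 = 3153
u_7 = -3·3153 + 2·-885 = -11229
u_8 = -3·-11229 + 2·3153 = 39993
u_9 = -3·39993 + 2·-11229 = -142437
u_10 = -3·-142437 + 2·39993 = 507297
u_11 = -3·507297 + 2·-142437 = -1806765
u_12 = -3·-1806765 + 2·507297 = 6434889
u_13 = -3·6434889 + 2·-1806765 = -22918197
u_14 = -3·-22918197 + 2·6434889 = 81624369
u_15 = -3·81624369 + 2·-22918197 = -290709501
u_16 = -3·-290709501 + 2·81624369 = 1035377241
u_17 = -3·1035377241 + 2·-290709501 = -3687550725
u_18 = -3·-3687550725 + 2·1035377241 = 13133406657
u_19 = -3·13133406657 + 2·-3687550725 = -46775321421
u_20 = -3·-46775321421 + 2·13133406657 = 166592777577
u_21 = -3·166592777577 + 2·-46775321421 = -593328975573
u_22 = -3·-593328975573 + 2·166592777577 = 2113172481873
u_23 = -3·2113172481873 + 2·-593328975573 = -7526175396765
u_24 = -3·-7526175396765 + 2·2113172481873 = 26804871154041

26804871154041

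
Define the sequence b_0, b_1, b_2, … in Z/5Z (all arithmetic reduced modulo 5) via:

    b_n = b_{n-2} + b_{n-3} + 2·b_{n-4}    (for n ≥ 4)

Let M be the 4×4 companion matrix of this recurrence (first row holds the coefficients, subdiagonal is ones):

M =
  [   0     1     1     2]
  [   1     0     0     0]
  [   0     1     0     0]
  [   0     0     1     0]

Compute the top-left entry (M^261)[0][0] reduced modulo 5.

(M^261)[0][0] is the top entry after applying M 261 times to the unit state (1, 0, 0, 0). Equivalently it is h_{264} for the auxiliary sequence (h_n) obeying the same recurrence with h_3 = 1 and h_i = 0 for 0 ≤ i < 3:
h_4 = 0·1 + 1·0 + 1·0 + 2·0 = 0
h_5 = 0·0 + 1·1 + 1·0 + 2·0 = 1
h_6 = 0·1 + 1·0 + 1·1 + 2·0 = 1
h_7 = 0·1 + 1·1 + 1·0 + 2·1 = 3
h_8 = 0·3 + 1·1 + 1·1 + 2·0 = 2
h_9 = 0·2 + 1·3 + 1·1 + 2·1 = 1
Continuing the recurrence:
  h_10 = 2;  h_11 = 4;  h_12 = 2;  h_13 = 3;  h_14 = 0;  h_15 = 3
  h_16 = 2;  h_17 = 4;  h_18 = 0;  h_19 = 2;  h_20 = 3;  h_21 = 0
  h_22 = 0;  h_23 = 2;  h_24 = 1;  h_25 = 2;  h_26 = 3;  h_27 = 2
  h_28 = 2;  h_29 = 4;  h_30 = 0;  h_31 = 0;  h_32 = 3;  h_33 = 3
  h_34 = 3;  h_35 = 1;  h_36 = 2;  h_37 = 0;  h_38 = 4;  h_39 = 4
  h_40 = 3;  h_41 = 3;  h_42 = 0;  h_43 = 4;  h_44 = 4;  h_45 = 0
  h_46 = 3;  h_47 = 2;  h_48 = 1;  h_49 = 0;  h_50 = 4;  h_51 = 0
  h_52 = 1;  h_53 = 4;  h_54 = 4;  h_55 = 0;  h_56 = 0;  h_57 = 2
  h_58 = 3;  h_59 = 2;  h_60 = 0;  h_61 = 4;  h_62 = 3;  h_63 = 3
  h_64 = 2;  h_65 = 4;  h_66 = 1;  h_67 = 2;  h_68 = 4;  h_69 = 1
  h_70 = 3;  h_71 = 4;  h_72 = 2;  h_73 = 4;  h_74 = 2;  h_75 = 4
  h_76 = 0;  h_77 = 4;  h_78 = 3;  h_79 = 2;  h_80 = 2;  h_81 = 3
  h_82 = 0;  h_83 = 4;  h_84 = 2;  h_85 = 0;  h_86 = 1;  h_87 = 0
  h_88 = 0;  h_89 = 1;  h_90 = 2;  h_91 = 1;  h_92 = 3;  h_93 = 0
  h_94 = 3;  h_95 = 0;  h_96 = 4;  h_97 = 3;  h_98 = 0;  h_99 = 2
  h_100 = 1;  h_101 = 3;  h_102 = 3;  h_103 = 3;  h_104 = 3;  h_105 = 2
  h_106 = 2;  h_107 = 1;  h_108 = 0;  h_109 = 2;  h_110 = 0;  h_111 = 4
  h_112 = 2;  h_113 = 3;  h_114 = 1;  h_115 = 3;  h_116 = 3;  h_117 = 0
  h_118 = 3;  h_119 = 4;  h_120 = 4;  h_121 = 2;  h_122 = 4;  h_123 = 4
  h_124 = 4;  h_125 = 2;  h_126 = 1;  h_127 = 4;  h_128 = 1;  h_129 = 4
  h_130 = 2;  h_131 = 3;  h_132 = 3;  h_133 = 3;  h_134 = 0;  h_135 = 2
  h_136 = 4;  h_137 = 3;  h_138 = 1;  h_139 = 1;  h_140 = 2;  h_141 = 3
  h_142 = 0;  h_143 = 2;  h_144 = 2;  h_145 = 3;  h_146 = 4;  h_147 = 4
  h_148 = 1;  h_149 = 4;  h_150 = 3;  h_151 = 3;  h_152 = 4;  h_153 = 4
  h_154 = 3;  h_155 = 4;  h_156 = 0;  h_157 = 0;  h_158 = 0;  h_159 = 3
  h_160 = 0;  h_161 = 3;  h_162 = 3;  h_163 = 4;  h_164 = 1;  h_165 = 3
  h_166 = 1;  h_167 = 2;  h_168 = 1;  h_169 = 4;  h_170 = 0;  h_171 = 4
  h_172 = 1;  h_173 = 2;  h_174 = 0;  h_175 = 1;  h_176 = 4;  h_177 = 0
  h_178 = 0;  h_179 = 1;  h_180 = 3;  h_181 = 1;  h_182 = 4;  h_183 = 1
  h_184 = 1;  h_185 = 2;  h_186 = 0;  h_187 = 0;  h_188 = 4;  h_189 = 4
  h_190 = 4;  h_191 = 3;  h_192 = 1;  h_193 = 0;  h_194 = 2;  h_195 = 2
  h_196 = 4;  h_197 = 4;  h_198 = 0;  h_199 = 2;  h_200 = 2;  h_201 = 0
  h_202 = 4;  h_203 = 1;  h_204 = 3;  h_205 = 0;  h_206 = 2;  h_207 = 0
  h_208 = 3;  h_209 = 2;  h_210 = 2;  h_211 = 0;  h_212 = 0;  h_213 = 1
  h_214 = 4;  h_215 = 1;  h_216 = 0;  h_217 = 2;  h_218 = 4;  h_219 = 4
  h_220 = 1;  h_221 = 2;  h_222 = 3;  h_223 = 1;  h_224 = 2;  h_225 = 3
  h_226 = 4;  h_227 = 2;  h_228 = 1;  h_229 = 2;  h_230 = 1;  h_231 = 2
  h_232 = 0;  h_233 = 2;  h_234 = 4;  h_235 = 1;  h_236 = 1;  h_237 = 4
  h_238 = 0;  h_239 = 2;  h_240 = 1;  h_241 = 0;  h_242 = 3;  h_243 = 0
  h_244 = 0;  h_245 = 3;  h_246 = 1;  h_247 = 3;  h_248 = 4;  h_249 = 0
  h_250 = 4;  h_251 = 0;  h_252 = 2;  h_253 = 4;  h_254 = 0;  h_255 = 1
  h_256 = 3;  h_257 = 4;  h_258 = 4;  h_259 = 4;  h_260 = 4;  h_261 = 1
  h_262 = 1
h_263 = 0·1 + 1·1 + 1·4 + 2·4 = 3
h_264 = 0·3 + 1·1 + 1·1 + 2·4 = 0

0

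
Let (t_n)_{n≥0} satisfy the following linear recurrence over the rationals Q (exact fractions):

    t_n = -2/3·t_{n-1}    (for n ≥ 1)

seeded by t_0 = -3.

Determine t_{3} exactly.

8/9

t_1 = -2/3·-3 = 2
t_2 = -2/3·2 = -4/3
t_3 = -2/3·-4/3 = 8/9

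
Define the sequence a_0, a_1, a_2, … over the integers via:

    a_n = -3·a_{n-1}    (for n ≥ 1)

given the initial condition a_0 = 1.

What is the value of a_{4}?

81

a_1 = -3·1 = -3
a_2 = -3·-3 = 9
a_3 = -3·9 = -27
a_4 = -3·-27 = 81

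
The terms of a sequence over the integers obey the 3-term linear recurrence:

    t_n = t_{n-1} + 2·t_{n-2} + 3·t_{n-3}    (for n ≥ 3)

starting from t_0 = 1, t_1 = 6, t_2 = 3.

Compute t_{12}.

t_3 = 1·3 + 2·6 + 3·1 = 18
t_4 = 1·18 + 2·3 + 3·6 = 42
t_5 = 1·42 + 2·18 + 3·3 = 87
t_6 = 1·87 + 2·42 + 3·18 = 225
t_7 = 1·225 + 2·87 + 3·42 = 525
t_8 = 1·525 + 2·225 + 3·87 = 1236
t_9 = 1·1236 + 2·525 + 3·225 = 2961
t_10 = 1·2961 + 2·1236 + 3·525 = 7008
t_11 = 1·7008 + 2·2961 + 3·1236 = 16638
t_12 = 1·16638 + 2·7008 + 3·2961 = 39537

39537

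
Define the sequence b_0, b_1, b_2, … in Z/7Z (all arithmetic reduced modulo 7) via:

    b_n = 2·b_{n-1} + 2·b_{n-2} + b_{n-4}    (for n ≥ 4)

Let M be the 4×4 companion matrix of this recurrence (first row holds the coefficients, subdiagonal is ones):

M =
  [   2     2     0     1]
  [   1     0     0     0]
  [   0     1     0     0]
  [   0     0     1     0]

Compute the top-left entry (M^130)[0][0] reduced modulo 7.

(M^130)[0][0] is the top entry after applying M 130 times to the unit state (1, 0, 0, 0). Equivalently it is h_{133} for the auxiliary sequence (h_n) obeying the same recurrence with h_3 = 1 and h_i = 0 for 0 ≤ i < 3:
h_4 = 2·1 + 2·0 + 0·0 + 1·0 = 2
h_5 = 2·2 + 2·1 + 0·0 + 1·0 = 6
h_6 = 2·6 + 2·2 + 0·1 + 1·0 = 2
h_7 = 2·2 + 2·6 + 0·2 + 1·1 = 3
h_8 = 2·3 + 2·2 + 0·6 + 1·2 = 5
h_9 = 2·5 + 2·3 + 0·2 + 1·6 = 1
h_10 = 2·1 + 2·5 + 0·3 + 1·2 = 0
h_11 = 2·0 + 2·1 + 0·5 + 1·3 = 5
h_12 = 2·5 + 2·0 + 0·1 + 1·5 = 1
h_13 = 2·1 + 2·5 + 0·0 + 1·1 = 6
h_14 = 2·6 + 2·1 + 0·5 + 1·0 = 0
h_15 = 2·0 + 2·6 + 0·1 + 1·5 = 3
h_16 = 2·3 + 2·0 + 0·6 + 1·1 = 0
h_17 = 2·0 + 2·3 + 0·0 + 1·6 = 5
h_18 = 2·5 + 2·0 + 0·3 + 1·0 = 3
h_19 = 2·3 + 2·5 + 0·0 + 1·3 = 5
h_20 = 2·5 + 2·3 + 0·5 + 1·0 = 2
h_21 = 2·2 + 2·5 + 0·3 + 1·5 = 5
h_22 = 2·5 + 2·2 + 0·5 + 1·3 = 3
h_23 = 2·3 + 2·5 + 0·2 + 1·5 = 0
h_24 = 2·0 + 2·3 + 0·5 + 1·2 = 1
h_25 = 2·1 + 2·0 + 0·3 + 1·5 = 0
h_26 = 2·0 + 2·1 + 0·0 + 1·3 = 5
h_27 = 2·5 + 2·0 + 0·1 + 1·0 = 3
h_28 = 2·3 + 2·5 + 0·0 + 1·1 = 3
h_29 = 2·3 + 2·3 + 0·5 + 1·0 = 5
h_30 = 2·5 + 2·3 + 0·3 + 1·5 = 0
h_31 = 2·0 + 2·5 + 0·3 + 1·3 = 6
h_32 = 2·6 + 2·0 + 0·5 + 1·3 = 1
h_33 = 2·1 + 2·6 + 0·0 + 1·5 = 5
h_34 = 2·5 + 2·1 + 0·6 + 1·0 = 5
h_35 = 2·5 + 2·5 + 0·1 + 1·6 = 5
h_36 = 2·5 + 2·5 + 0·5 + 1·1 = 0
h_37 = 2·0 + 2·5 + 0·5 + 1·5 = 1
h_38 = 2·1 + 2·0 + 0·5 + 1·5 = 0
h_39 = 2·0 + 2·1 + 0·0 + 1·5 = 0
h_40 = 2·0 + 2·0 + 0·1 + 1·0 = 0
h_41 = 2·0 + 2·0 + 0·0 + 1·1 = 1
(h_38, h_39, h_40, h_41) = (0, 0, 0, 1) = (h_0, h_1, h_2, h_3), so the sequence has period 38.
133 ≡ 19 (mod 38), hence h_133 = h_19 = 5.

5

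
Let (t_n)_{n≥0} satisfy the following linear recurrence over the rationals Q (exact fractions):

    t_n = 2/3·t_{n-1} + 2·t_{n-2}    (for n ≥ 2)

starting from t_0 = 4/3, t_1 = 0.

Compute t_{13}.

t_2 = 2/3·0 + 2·4/3 = 8/3
t_3 = 2/3·8/3 + 2·0 = 16/9
t_4 = 2/3·16/9 + 2·8/3 = 176/27
t_5 = 2/3·176/27 + 2·16/9 = 640/81
t_6 = 2/3·640/81 + 2·176/27 = 4448/243
t_7 = 2/3·4448/243 + 2·640/81 = 20416/729
t_8 = 2/3·20416/729 + 2·4448/243 = 120896/2187
t_9 = 2/3·120896/2187 + 2·20416/729 = 609280/6561
t_10 = 2/3·609280/6561 + 2·120896/2187 = 3394688/19683
t_11 = 2/3·3394688/19683 + 2·609280/6561 = 17756416/59049
t_12 = 2/3·17756416/59049 + 2·3394688/19683 = 96617216/177147
t_13 = 2/3·96617216/177147 + 2·17756416/59049 = 512849920/531441

512849920/531441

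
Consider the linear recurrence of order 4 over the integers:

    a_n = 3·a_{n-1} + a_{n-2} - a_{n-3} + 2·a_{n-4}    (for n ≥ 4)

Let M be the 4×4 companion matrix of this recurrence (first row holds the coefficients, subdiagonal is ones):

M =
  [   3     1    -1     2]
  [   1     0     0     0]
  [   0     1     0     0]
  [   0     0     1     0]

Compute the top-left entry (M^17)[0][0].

(M^17)[0][0] is the top entry after applying M 17 times to the unit state (1, 0, 0, 0). Equivalently it is h_{20} for the auxiliary sequence (h_n) obeying the same recurrence with h_3 = 1 and h_i = 0 for 0 ≤ i < 3:
h_4 = 3·1 + 1·0 + -1·0 + 2·0 = 3
h_5 = 3·3 + 1·1 + -1·0 + 2·0 = 10
h_6 = 3·10 + 1·3 + -1·1 + 2·0 = 32
h_7 = 3·32 + 1·10 + -1·3 + 2·1 = 105
h_8 = 3·105 + 1·32 + -1·10 + 2·3 = 343
h_9 = 3·343 + 1·105 + -1·32 + 2·10 = 1122
h_10 = 3·1122 + 1·343 + -1·105 + 2·32 = 3668
h_11 = 3·3668 + 1·1122 + -1·343 + 2·105 = 11993
h_12 = 3·11993 + 1·3668 + -1·1122 + 2·343 = 39211
h_13 = 3·39211 + 1·11993 + -1·3668 + 2·1122 = 128202
h_14 = 3·128202 + 1·39211 + -1·11993 + 2·3668 = 419160
h_15 = 3·419160 + 1·128202 + -1·39211 + 2·11993 = 1370457
h_16 = 3·1370457 + 1·419160 + -1·128202 + 2·39211 = 4480751
h_17 = 3·4480751 + 1·1370457 + -1·419160 + 2·128202 = 14649954
h_18 = 3·14649954 + 1·4480751 + -1·1370457 + 2·419160 = 47898476
h_19 = 3·47898476 + 1·14649954 + -1·4480751 + 2·1370457 = 156605545
h_20 = 3·156605545 + 1·47898476 + -1·14649954 + 2·4480751 = 512026659

512026659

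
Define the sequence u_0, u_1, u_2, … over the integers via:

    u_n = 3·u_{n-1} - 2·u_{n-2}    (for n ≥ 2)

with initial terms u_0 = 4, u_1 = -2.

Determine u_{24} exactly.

-100663286

u_2 = 3·-2 + -2·4 = -14
u_3 = 3·-14 + -2·-2 = -38
u_4 = 3·-38 + -2·-14 = -86
u_5 = 3·-86 + -2·-38 = -182
u_6 = 3·-182 + -2·-86 = -374
u_7 = 3·-374 + -2·-182 = -758
u_8 = 3·-758 + -2·-374 = -1526
u_9 = 3·-1526 + -2·-758 = -3062
u_10 = 3·-3062 + -2·-1526 = -6134
u_11 = 3·-6134 + -2·-3062 = -12278
u_12 = 3·-12278 + -2·-6134 = -24566
u_13 = 3·-24566 + -2·-12278 = -49142
u_14 = 3·-49142 + -2·-24566 = -98294
u_15 = 3·-98294 + -2·-49142 = -196598
u_16 = 3·-196598 + -2·-98294 = -393206
u_17 = 3·-393206 + -2·-196598 = -786422
u_18 = 3·-786422 + -2·-393206 = -1572854
u_19 = 3·-1572854 + -2·-786422 = -3145718
u_20 = 3·-3145718 + -2·-1572854 = -6291446
u_21 = 3·-6291446 + -2·-3145718 = -12582902
u_22 = 3·-12582902 + -2·-6291446 = -25165814
u_23 = 3·-25165814 + -2·-12582902 = -50331638
u_24 = 3·-50331638 + -2·-25165814 = -100663286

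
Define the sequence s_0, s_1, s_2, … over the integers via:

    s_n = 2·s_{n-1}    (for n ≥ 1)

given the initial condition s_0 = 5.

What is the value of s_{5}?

s_1 = 2·5 = 10
s_2 = 2·10 = 20
s_3 = 2·20 = 40
s_4 = 2·40 = 80
s_5 = 2·80 = 160

160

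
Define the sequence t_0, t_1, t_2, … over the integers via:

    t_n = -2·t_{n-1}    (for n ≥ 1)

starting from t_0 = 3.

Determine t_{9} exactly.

t_1 = -2·3 = -6
t_2 = -2·-6 = 12
t_3 = -2·12 = -24
t_4 = -2·-24 = 48
t_5 = -2·48 = -96
t_6 = -2·-96 = 192
t_7 = -2·192 = -384
t_8 = -2·-384 = 768
t_9 = -2·768 = -1536

-1536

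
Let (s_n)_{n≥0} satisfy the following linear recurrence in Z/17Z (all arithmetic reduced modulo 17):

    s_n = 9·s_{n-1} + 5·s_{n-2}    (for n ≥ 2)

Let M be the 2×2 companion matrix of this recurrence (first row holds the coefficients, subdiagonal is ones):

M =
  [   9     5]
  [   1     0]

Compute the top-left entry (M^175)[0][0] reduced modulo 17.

0

(M^175)[0][0] is the top entry after applying M 175 times to the unit state (1, 0). Equivalently it is h_{176} for the auxiliary sequence (h_n) obeying the same recurrence with h_1 = 1 and h_i = 0 for 0 ≤ i < 1:
h_2 = 9·1 + 5·0 = 9
h_3 = 9·9 + 5·1 = 1
h_4 = 9·1 + 5·9 = 3
h_5 = 9·3 + 5·1 = 15
h_6 = 9·15 + 5·3 = 14
h_7 = 9·14 + 5·15 = 14
h_8 = 9·14 + 5·14 = 9
h_9 = 9·9 + 5·14 = 15
h_10 = 9·15 + 5·9 = 10
h_11 = 9·10 + 5·15 = 12
h_12 = 9·12 + 5·10 = 5
h_13 = 9·5 + 5·12 = 3
h_14 = 9·3 + 5·5 = 1
h_15 = 9·1 + 5·3 = 7
h_16 = 9·7 + 5·1 = 0
h_17 = 9·0 + 5·7 = 1
(h_16, h_17) = (0, 1) = (h_0, h_1), so the sequence has period 16.
176 ≡ 0 (mod 16), hence h_176 = h_0 = 0.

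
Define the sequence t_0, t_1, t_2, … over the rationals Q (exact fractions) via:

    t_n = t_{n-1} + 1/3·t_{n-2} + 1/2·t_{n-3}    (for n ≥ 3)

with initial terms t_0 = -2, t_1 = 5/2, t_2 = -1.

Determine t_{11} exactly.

-42491/3888

t_3 = 1·-1 + 1/3·5/2 + 1/2·-2 = -7/6
t_4 = 1·-7/6 + 1/3·-1 + 1/2·5/2 = -1/4
t_5 = 1·-1/4 + 1/3·-7/6 + 1/2·-1 = -41/36
t_6 = 1·-41/36 + 1/3·-1/4 + 1/2·-7/6 = -65/36
t_7 = 1·-65/36 + 1/3·-41/36 + 1/2·-1/4 = -499/216
t_8 = 1·-499/216 + 1/3·-65/36 + 1/2·-41/36 = -94/27
t_9 = 1·-94/27 + 1/3·-499/216 + 1/2·-65/36 = -835/162
t_10 = 1·-835/162 + 1/3·-94/27 + 1/2·-499/216 = -3227/432
t_11 = 1·-3227/432 + 1/3·-835/162 + 1/2·-94/27 = -42491/3888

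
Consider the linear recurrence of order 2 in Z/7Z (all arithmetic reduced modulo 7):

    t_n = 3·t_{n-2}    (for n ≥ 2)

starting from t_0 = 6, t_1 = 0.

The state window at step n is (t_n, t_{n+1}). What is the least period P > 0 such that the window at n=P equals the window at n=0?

n=0: window = (6, 0)
n=1: window = (0, 4)
n=2: window = (4, 0)
n=3: window = (0, 5)
n=4: window = (5, 0)
n=5: window = (0, 1)
n=6: window = (1, 0)
n=7: window = (0, 3)
n=8: window = (3, 0)
n=9: window = (0, 2)
n=10: window = (2, 0)
n=11: window = (0, 6)
n=12: window = (6, 0)
window at n=12 equals window at n=0 → period = 12

12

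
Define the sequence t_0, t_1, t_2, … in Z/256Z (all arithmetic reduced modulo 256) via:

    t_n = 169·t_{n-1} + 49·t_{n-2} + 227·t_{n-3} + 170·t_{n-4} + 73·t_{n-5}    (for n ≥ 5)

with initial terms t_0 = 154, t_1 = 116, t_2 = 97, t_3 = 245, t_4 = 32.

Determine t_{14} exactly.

t_5 = 169·32 + 49·245 + 227·97 + 170·116 + 73·154 = 250
t_6 = 169·250 + 49·32 + 227·245 + 170·97 + 73·116 = 231
t_7 = 169·231 + 49·250 + 227·32 + 170·245 + 73·97 = 20
t_8 = 169·20 + 49·231 + 227·250 + 170·32 + 73·245 = 54
t_9 = 169·54 + 49·20 + 227·231 + 170·250 + 73·32 = 115
t_10 = 169·115 + 49·54 + 227·20 + 170·231 + 73·250 = 173
t_11 = 169·173 + 49·115 + 227·54 + 170·20 + 73·231 = 65
t_12 = 169·65 + 49·173 + 227·115 + 170·54 + 73·20 = 143
t_13 = 169·143 + 49·65 + 227·173 + 170·115 + 73·54 = 3
t_14 = 169·3 + 49·143 + 227·65 + 170·173 + 73·115 = 170

170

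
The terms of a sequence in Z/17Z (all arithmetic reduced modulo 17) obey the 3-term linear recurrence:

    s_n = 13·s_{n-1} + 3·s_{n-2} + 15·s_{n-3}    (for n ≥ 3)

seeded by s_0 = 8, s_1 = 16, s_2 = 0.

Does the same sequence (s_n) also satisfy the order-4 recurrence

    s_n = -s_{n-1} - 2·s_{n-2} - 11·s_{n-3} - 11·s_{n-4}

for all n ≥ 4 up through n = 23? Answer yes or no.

yes

Terms s_0..s_23: 8, 16, 0, 15, 10, 5, 14, 7, 4, 11, 5, 5, 7, 11, 1, 15, 6, 2, 14, 6, 14, 2, 5, 9
n=4: candidate gives 10, actual s_4 = 10 ✓
n=5: candidate gives 5, actual s_5 = 5 ✓
n=6: candidate gives 14, actual s_6 = 14 ✓
n=7: candidate gives 7, actual s_7 = 7 ✓
n=8: candidate gives 4, actual s_8 = 4 ✓
n=9: candidate gives 11, actual s_9 = 11 ✓
n=10: candidate gives 5, actual s_10 = 5 ✓
n=11: candidate gives 5, actual s_11 = 5 ✓
n=12: candidate gives 7, actual s_12 = 7 ✓
n=13: candidate gives 11, actual s_13 = 11 ✓
n=14: candidate gives 1, actual s_14 = 1 ✓
n=15: candidate gives 15, actual s_15 = 15 ✓
n=16: candidate gives 6, actual s_16 = 6 ✓
n=17: candidate gives 2, actual s_17 = 2 ✓
n=18: candidate gives 14, actual s_18 = 14 ✓
n=19: candidate gives 6, actual s_19 = 6 ✓
n=20: candidate gives 14, actual s_20 = 14 ✓
n=21: candidate gives 2, actual s_21 = 2 ✓
n=22: candidate gives 5, actual s_22 = 5 ✓
n=23: candidate gives 9, actual s_23 = 9 ✓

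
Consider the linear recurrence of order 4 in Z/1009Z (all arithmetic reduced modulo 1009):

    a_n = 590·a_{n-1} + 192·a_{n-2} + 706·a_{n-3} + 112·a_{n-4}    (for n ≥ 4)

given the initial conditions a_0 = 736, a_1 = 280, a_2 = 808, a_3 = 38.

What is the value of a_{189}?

a_4 = 590·38 + 192·808 + 706·280 + 112·736 = 591
a_5 = 590·591 + 192·38 + 706·808 + 112·280 = 253
a_6 = 590·253 + 192·591 + 706·38 + 112·808 = 682
a_7 = 590·682 + 192·253 + 706·591 + 112·38 = 682
a_8 = 590·682 + 192·682 + 706·253 + 112·591 = 195
a_9 = 590·195 + 192·682 + 706·682 + 112·253 = 81
Continuing the recurrence:
  a_10 = 373;  a_11 = 671;  a_12 = 663;  a_13 = 347;  a_14 = 977;  a_15 = 709
  a_16 = 888;  a_17 = 290;  a_18 = 87;  a_19 = 92;  a_20 = 841;  a_21 = 338
  a_22 = 709;  a_23 = 563;  a_24 = 981;  a_25 = 370;  a_26 = 663;  a_27 = 998
  a_28 = 515;  a_29 = 20;  a_30 = 595;  a_31 = 858;  a_32 = 86;  a_33 = 98
  a_34 = 60;  a_35 = 147;  a_36 = 495;  a_37 = 280;  a_38 = 439;  a_39 = 656
  a_40 = 995;  a_41 = 900;  a_42 = 337;  a_43 = 339;  a_44 = 536;  a_45 = 633
  a_46 = 746;  a_47 = 339;  a_48 = 594;  a_49 = 84;  a_50 = 156;  a_51 = 460
  a_52 = 377;  a_53 = 460;  a_54 = 905;  a_55 = 573;  a_56 = 984;  a_57 = 714
  a_58 = 132;  a_59 = 163;  a_60 = 245;  a_61 = 901;  a_62 = 174;  a_63 = 720
  a_64 = 755;  a_65 = 246;  a_66 = 618;  a_67 = 378;  a_68 = 566;  a_69 = 618
  a_70 = 158;  a_71 = 985;  a_72 = 277;  a_73 = 562;  a_74 = 78;  a_75 = 711
  a_76 = 576;  a_77 = 63;  a_78 = 596;  a_79 = 446;  a_80 = 224;  a_81 = 873
  a_82 = 327;  a_83 = 575;  a_84 = 154;  a_85 = 173;  a_86 = 91;  a_87 = 717
  a_88 = 722;  a_89 = 497;  a_90 = 797;  a_91 = 385;  a_92 = 684;  a_93 = 52
  a_94 = 420;  a_95 = 824;  a_96 = 54;  a_97 = 20;  a_98 = 147;  a_99 = 11
  a_100 = 396;  a_101 = 732;  a_102 = 399;  a_103 = 912;  a_104 = 347;  a_105 = 888
  a_106 = 701;  a_107 = 914;  a_108 = 701;  a_109 = 892;  a_110 = 320;  a_111 = 806
  a_112 = 138;  a_113 = 992;  a_114 = 807;  a_115 = 680;  a_116 = 612;  a_117 = 28
  a_118 = 206;  a_119 = 487;  a_120 = 495;  a_121 = 365;  a_122 = 245;  a_123 = 127
  a_124 = 221;  a_125 = 339;  a_126 = 340;  a_127 = 50;  a_128 = 671;  a_129 = 405
  a_130 = 229;  a_131 = 22;  a_132 = 304;  a_133 = 135;  a_134 = 605;  a_135 = 612
  a_136 = 189;  a_137 = 279;  a_138 = 484;  a_139 = 282;  a_140 = 193;  a_141 = 142
  a_142 = 806;  a_143 = 670;  a_144 = 935;  a_145 = 953;  a_146 = 445;  a_147 = 146
  a_148 = 658;  a_149 = 697;  a_150 = 326;  a_151 = 873;  a_152 = 243;  a_153 = 689
  a_154 = 152;  a_155 = 928;  a_156 = 634;  a_157 = 146;  a_158 = 212;  a_159 = 370
  a_160 = 227;  a_161 = 691;  a_162 = 677;  a_163 = 261;  a_164 = 134;  a_165 = 424
  a_166 = 199;  a_167 = 783;  a_168 = 267;  a_169 = 429;  a_170 = 621;  a_171 = 494
  a_172 = 846;  a_173 = 832;  a_174 = 70;  a_175 = 34;  a_176 = 263;  a_177 = 593
  a_178 = 358;  a_179 = 981;  a_180 = 875;  a_181 = 640;  a_182 = 888;  a_183 = 164
  a_184 = 815;  a_185 = 146;  a_186 = 783;  a_187 = 94
a_188 = 590·94 + 192·783 + 706·146 + 112·815 = 588
a_189 = 590·588 + 192·94 + 706·783 + 112·146 = 793

793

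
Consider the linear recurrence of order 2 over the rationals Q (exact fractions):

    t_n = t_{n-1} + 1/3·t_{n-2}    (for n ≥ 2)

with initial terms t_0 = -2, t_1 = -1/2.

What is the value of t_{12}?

t_2 = 1·-1/2 + 1/3·-2 = -7/6
t_3 = 1·-7/6 + 1/3·-1/2 = -4/3
t_4 = 1·-4/3 + 1/3·-7/6 = -31/18
t_5 = 1·-31/18 + 1/3·-4/3 = -13/6
t_6 = 1·-13/6 + 1/3·-31/18 = -74/27
t_7 = 1·-74/27 + 1/3·-13/6 = -187/54
t_8 = 1·-187/54 + 1/3·-74/27 = -709/162
t_9 = 1·-709/162 + 1/3·-187/54 = -448/81
t_10 = 1·-448/81 + 1/3·-709/162 = -3397/486
t_11 = 1·-3397/486 + 1/3·-448/81 = -53/6
t_12 = 1·-53/6 + 1/3·-3397/486 = -8138/729

-8138/729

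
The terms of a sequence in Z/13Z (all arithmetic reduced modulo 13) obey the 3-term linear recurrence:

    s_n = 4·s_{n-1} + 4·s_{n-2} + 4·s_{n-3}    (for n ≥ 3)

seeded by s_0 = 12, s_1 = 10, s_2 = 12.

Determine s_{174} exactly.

9

s_3 = 4·12 + 4·10 + 4·12 = 6
s_4 = 4·6 + 4·12 + 4·10 = 8
s_5 = 4·8 + 4·6 + 4·12 = 0
s_6 = 4·0 + 4·8 + 4·6 = 4
s_7 = 4·4 + 4·0 + 4·8 = 9
s_8 = 4·9 + 4·4 + 4·0 = 0
Continuing the recurrence:
  s_9 = 0;  s_10 = 10;  s_11 = 1;  s_12 = 5;  s_13 = 12;  s_14 = 7
  s_15 = 5;  s_16 = 5;  s_17 = 3;  s_18 = 0;  s_19 = 6;  s_20 = 10
  s_21 = 12;  s_22 = 8;  s_23 = 3;  s_24 = 1;  s_25 = 9;  s_26 = 0
  s_27 = 1;  s_28 = 1;  s_29 = 8;  s_30 = 1;  s_31 = 1;  s_32 = 1
  s_33 = 12;  s_34 = 4;  s_35 = 3;  s_36 = 11;  s_37 = 7;  s_38 = 6
  s_39 = 5;  s_40 = 7;  s_41 = 7;  s_42 = 11;  s_43 = 9;  s_44 = 4
  s_45 = 5;  s_46 = 7;  s_47 = 12;  s_48 = 5;  s_49 = 5;  s_50 = 10
  s_51 = 2;  s_52 = 3;  s_53 = 8;  s_54 = 0;  s_55 = 5;  s_56 = 0
  s_57 = 7;  s_58 = 9;  s_59 = 12;  s_60 = 8;  s_61 = 12;  s_62 = 11
  s_63 = 7;  s_64 = 3;  s_65 = 6;  s_66 = 12;  s_67 = 6;  s_68 = 5
  s_69 = 1;  s_70 = 9;  s_71 = 8;  s_72 = 7;  s_73 = 5;  s_74 = 2
  s_75 = 4;  s_76 = 5;  s_77 = 5;  s_78 = 4;  s_79 = 4;  s_80 = 0
  s_81 = 6;  s_82 = 1;  s_83 = 2;  s_84 = 10;  s_85 = 0;  s_86 = 9
  s_87 = 11;  s_88 = 2;  s_89 = 10;  s_90 = 1;  s_91 = 0;  s_92 = 5
  s_93 = 11;  s_94 = 12;  s_95 = 8;  s_96 = 7;  s_97 = 4;  s_98 = 11
  s_99 = 10;  s_100 = 9;  s_101 = 3;  s_102 = 10;  s_103 = 10;  s_104 = 1
  s_105 = 6;  s_106 = 3;  s_107 = 1;  s_108 = 1;  s_109 = 7;  s_110 = 10
  s_111 = 7;  s_112 = 5;  s_113 = 10;  s_114 = 10;  s_115 = 9;  s_116 = 12
  s_117 = 7;  s_118 = 8;  s_119 = 4;  s_120 = 11;  s_121 = 1;  s_122 = 12
  s_123 = 5;  s_124 = 7;  s_125 = 5;  s_126 = 3;  s_127 = 8;  s_128 = 12
  s_129 = 1;  s_130 = 6;  s_131 = 11;  s_132 = 7;  s_133 = 5;  s_134 = 1
  s_135 = 0;  s_136 = 11;  s_137 = 9;  s_138 = 2;  s_139 = 10;  s_140 = 6
  s_141 = 7;  s_142 = 1;  s_143 = 4;  s_144 = 9;  s_145 = 4;  s_146 = 3
  s_147 = 12;  s_148 = 11;  s_149 = 0;  s_150 = 1;  s_151 = 9;  s_152 = 1
  s_153 = 5;  s_154 = 8;  s_155 = 4;  s_156 = 3;  s_157 = 8;  s_158 = 8
  s_159 = 11;  s_160 = 4;  s_161 = 1;  s_162 = 12;  s_163 = 3;  s_164 = 12
  s_165 = 4;  s_166 = 11;  s_167 = 4;  s_168 = 11;  s_169 = 0;  s_170 = 8
  s_171 = 11;  s_172 = 11
s_173 = 4·11 + 4·11 + 4·8 = 3
s_174 = 4·3 + 4·11 + 4·11 = 9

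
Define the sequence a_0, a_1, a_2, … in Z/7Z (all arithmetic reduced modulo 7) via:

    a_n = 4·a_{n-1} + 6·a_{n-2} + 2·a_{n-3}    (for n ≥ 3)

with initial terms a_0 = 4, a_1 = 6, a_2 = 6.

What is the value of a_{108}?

5

a_3 = 4·6 + 6·6 + 2·4 = 5
a_4 = 4·5 + 6·6 + 2·6 = 5
a_5 = 4·5 + 6·5 + 2·6 = 6
a_6 = 4·6 + 6·5 + 2·5 = 1
a_7 = 4·1 + 6·6 + 2·5 = 1
a_8 = 4·1 + 6·1 + 2·6 = 1
a_9 = 4·1 + 6·1 + 2·1 = 5
a_10 = 4·5 + 6·1 + 2·1 = 0
a_11 = 4·0 + 6·5 + 2·1 = 4
a_12 = 4·4 + 6·0 + 2·5 = 5
a_13 = 4·5 + 6·4 + 2·0 = 2
a_14 = 4·2 + 6·5 + 2·4 = 4
a_15 = 4·4 + 6·2 + 2·5 = 3
a_16 = 4·3 + 6·4 + 2·2 = 5
a_17 = 4·5 + 6·3 + 2·4 = 4
a_18 = 4·4 + 6·5 + 2·3 = 3
a_19 = 4·3 + 6·4 + 2·5 = 4
a_20 = 4·4 + 6·3 + 2·4 = 0
a_21 = 4·0 + 6·4 + 2·3 = 2
a_22 = 4·2 + 6·0 + 2·4 = 2
a_23 = 4·2 + 6·2 + 2·0 = 6
a_24 = 4·6 + 6·2 + 2·2 = 5
a_25 = 4·5 + 6·6 + 2·2 = 4
a_26 = 4·4 + 6·5 + 2·6 = 2
a_27 = 4·2 + 6·4 + 2·5 = 0
a_28 = 4·0 + 6·2 + 2·4 = 6
a_29 = 4·6 + 6·0 + 2·2 = 0
a_30 = 4·0 + 6·6 + 2·0 = 1
a_31 = 4·1 + 6·0 + 2·6 = 2
a_32 = 4·2 + 6·1 + 2·0 = 0
a_33 = 4·0 + 6·2 + 2·1 = 0
a_34 = 4·0 + 6·0 + 2·2 = 4
a_35 = 4·4 + 6·0 + 2·0 = 2
a_36 = 4·2 + 6·4 + 2·0 = 4
a_37 = 4·4 + 6·2 + 2·4 = 1
a_38 = 4·1 + 6·4 + 2·2 = 4
a_39 = 4·4 + 6·1 + 2·4 = 2
a_40 = 4·2 + 6·4 + 2·1 = 6
a_41 = 4·6 + 6·2 + 2·4 = 2
a_42 = 4·2 + 6·6 + 2·2 = 6
a_43 = 4·6 + 6·2 + 2·6 = 6
a_44 = 4·6 + 6·6 + 2·2 = 1
a_45 = 4·1 + 6·6 + 2·6 = 3
a_46 = 4·3 + 6·1 + 2·6 = 2
a_47 = 4·2 + 6·3 + 2·1 = 0
a_48 = 4·0 + 6·2 + 2·3 = 4
a_49 = 4·4 + 6·0 + 2·2 = 6
a_50 = 4·6 + 6·4 + 2·0 = 6
(a_48, a_49, a_50) = (4, 6, 6) = (a_0, a_1, a_2), so the sequence has period 48.
108 ≡ 12 (mod 48), hence a_108 = a_12 = 5.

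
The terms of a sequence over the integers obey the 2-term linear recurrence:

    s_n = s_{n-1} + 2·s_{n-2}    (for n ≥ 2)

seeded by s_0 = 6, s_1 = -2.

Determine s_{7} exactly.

s_2 = 1·-2 + 2·6 = 10
s_3 = 1·10 + 2·-2 = 6
s_4 = 1·6 + 2·10 = 26
s_5 = 1·26 + 2·6 = 38
s_6 = 1·38 + 2·26 = 90
s_7 = 1·90 + 2·38 = 166

166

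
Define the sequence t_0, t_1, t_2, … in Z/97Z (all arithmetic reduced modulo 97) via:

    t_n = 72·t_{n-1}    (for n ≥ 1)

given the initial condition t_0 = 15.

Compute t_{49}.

13

t_1 = 72·15 = 13
t_2 = 72·13 = 63
t_3 = 72·63 = 74
t_4 = 72·74 = 90
t_5 = 72·90 = 78
t_6 = 72·78 = 87
t_7 = 72·87 = 56
t_8 = 72·56 = 55
t_9 = 72·55 = 80
t_10 = 72·80 = 37
t_11 = 72·37 = 45
t_12 = 72·45 = 39
t_13 = 72·39 = 92
t_14 = 72·92 = 28
t_15 = 72·28 = 76
t_16 = 72·76 = 40
t_17 = 72·40 = 67
t_18 = 72·67 = 71
t_19 = 72·71 = 68
t_20 = 72·68 = 46
t_21 = 72·46 = 14
t_22 = 72·14 = 38
t_23 = 72·38 = 20
t_24 = 72·20 = 82
t_25 = 72·82 = 84
t_26 = 72·84 = 34
t_27 = 72·34 = 23
t_28 = 72·23 = 7
t_29 = 72·7 = 19
t_30 = 72·19 = 10
t_31 = 72·10 = 41
t_32 = 72·41 = 42
t_33 = 72·42 = 17
t_34 = 72·17 = 60
t_35 = 72·60 = 52
t_36 = 72·52 = 58
t_37 = 72·58 = 5
t_38 = 72·5 = 69
t_39 = 72·69 = 21
t_40 = 72·21 = 57
t_41 = 72·57 = 30
t_42 = 72·30 = 26
t_43 = 72·26 = 29
t_44 = 72·29 = 51
t_45 = 72·51 = 83
t_46 = 72·83 = 59
t_47 = 72·59 = 77
t_48 = 72·77 = 15
t_49 = 72·15 = 13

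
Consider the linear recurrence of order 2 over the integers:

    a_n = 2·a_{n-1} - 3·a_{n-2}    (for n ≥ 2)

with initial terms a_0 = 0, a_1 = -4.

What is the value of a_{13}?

a_2 = 2·-4 + -3·0 = -8
a_3 = 2·-8 + -3·-4 = -4
a_4 = 2·-4 + -3·-8 = 16
a_5 = 2·16 + -3·-4 = 44
a_6 = 2·44 + -3·16 = 40
a_7 = 2·40 + -3·44 = -52
a_8 = 2·-52 + -3·40 = -224
a_9 = 2·-224 + -3·-52 = -292
a_10 = 2·-292 + -3·-224 = 88
a_11 = 2·88 + -3·-292 = 1052
a_12 = 2·1052 + -3·88 = 1840
a_13 = 2·1840 + -3·1052 = 524

524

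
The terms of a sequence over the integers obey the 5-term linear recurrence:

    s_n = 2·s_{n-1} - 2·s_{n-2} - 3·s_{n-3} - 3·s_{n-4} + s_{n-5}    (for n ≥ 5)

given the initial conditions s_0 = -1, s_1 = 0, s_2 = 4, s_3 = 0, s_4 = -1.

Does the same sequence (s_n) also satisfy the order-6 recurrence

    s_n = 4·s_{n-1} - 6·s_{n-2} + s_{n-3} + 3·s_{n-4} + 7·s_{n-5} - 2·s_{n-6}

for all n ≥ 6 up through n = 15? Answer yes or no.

yes

Terms s_0..s_15: -1, 0, 4, 0, -1, -15, -40, -43, 42, 334, 818, 931, -945, -7166, -17355, -19518
n=6: candidate gives -40, actual s_6 = -40 ✓
n=7: candidate gives -43, actual s_7 = -43 ✓
n=8: candidate gives 42, actual s_8 = 42 ✓
n=9: candidate gives 334, actual s_9 = 334 ✓
n=10: candidate gives 818, actual s_10 = 818 ✓
n=11: candidate gives 931, actual s_11 = 931 ✓
n=12: candidate gives -945, actual s_12 = -945 ✓
n=13: candidate gives -7166, actual s_13 = -7166 ✓
n=14: candidate gives -17355, actual s_14 = -17355 ✓
n=15: candidate gives -19518, actual s_15 = -19518 ✓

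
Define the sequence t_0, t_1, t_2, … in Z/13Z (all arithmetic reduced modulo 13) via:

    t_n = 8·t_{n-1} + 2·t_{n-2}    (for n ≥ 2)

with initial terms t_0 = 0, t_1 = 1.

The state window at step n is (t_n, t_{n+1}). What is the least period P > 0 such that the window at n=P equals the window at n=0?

168

n=0: window = (0, 1)
n=1: window = (1, 8)
n=2: window = (8, 1)
n=3: window = (1, 11)
n=4: window = (11, 12)
n=5: window = (12, 1)
n=6: window = (1, 6)
n=7: window = (6, 11)
n=8: window = (11, 9)
n=9: window = (9, 3)
n=10: window = (3, 3)
n=11: window = (3, 4)
n=12: window = (4, 12)
n=13: window = (12, 0)
n=14: window = (0, 11)
n=15: window = (11, 10)
n=16: window = (10, 11)
n=17: window = (11, 4)
n=18: window = (4, 2)
n=19: window = (2, 11)
n=20: window = (11, 1)
n=21: window = (1, 4)
n=22: window = (4, 8)
n=23: window = (8, 7)
n=24: window = (7, 7)
n=25: window = (7, 5)
n=26: window = (5, 2)
n=27: window = (2, 0)
n=28: window = (0, 4)
n=29: window = (4, 6)
n=30: window = (6, 4)
n=31: window = (4, 5)
n=32: window = (5, 9)
n=33: window = (9, 4)
n=34: window = (4, 11)
n=35: window = (11, 5)
n=36: window = (5, 10)
n=37: window = (10, 12)
n=38: window = (12, 12)
n=39: window = (12, 3)
n=40: window = (3, 9)
…
n=166: window = (11, 7)
n=167: window = (7, 0)
n=168: window = (0, 1)
window at n=168 equals window at n=0 → period = 168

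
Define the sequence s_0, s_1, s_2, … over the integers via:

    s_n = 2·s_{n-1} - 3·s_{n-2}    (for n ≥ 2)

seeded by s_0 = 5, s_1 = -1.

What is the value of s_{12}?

s_2 = 2·-1 + -3·5 = -17
s_3 = 2·-17 + -3·-1 = -31
s_4 = 2·-31 + -3·-17 = -11
s_5 = 2·-11 + -3·-31 = 71
s_6 = 2·71 + -3·-11 = 175
s_7 = 2·175 + -3·71 = 137
s_8 = 2·137 + -3·175 = -251
s_9 = 2·-251 + -3·137 = -913
s_10 = 2·-913 + -3·-251 = -1073
s_11 = 2·-1073 + -3·-913 = 593
s_12 = 2·593 + -3·-1073 = 4405

4405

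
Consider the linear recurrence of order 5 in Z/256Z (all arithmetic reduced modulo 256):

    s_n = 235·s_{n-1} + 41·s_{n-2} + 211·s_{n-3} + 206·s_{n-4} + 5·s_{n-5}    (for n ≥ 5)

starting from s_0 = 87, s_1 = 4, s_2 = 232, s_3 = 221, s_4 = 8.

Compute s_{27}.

s_5 = 235·8 + 41·221 + 211·232 + 206·4 + 5·87 = 224
s_6 = 235·224 + 41·8 + 211·221 + 206·232 + 5·4 = 211
s_7 = 235·211 + 41·224 + 211·8 + 206·221 + 5·232 = 135
s_8 = 235·135 + 41·211 + 211·224 + 206·8 + 5·221 = 25
s_9 = 235·25 + 41·135 + 211·211 + 206·224 + 5·8 = 227
s_10 = 235·227 + 41·25 + 211·135 + 206·211 + 5·224 = 209
s_11 = 235·209 + 41·227 + 211·25 + 206·135 + 5·211 = 146
s_12 = 235·146 + 41·209 + 211·227 + 206·25 + 5·135 = 89
s_13 = 235·89 + 41·146 + 211·209 + 206·227 + 5·25 = 127
s_14 = 235·127 + 41·89 + 211·146 + 206·209 + 5·227 = 201
s_15 = 235·201 + 41·127 + 211·89 + 206·146 + 5·209 = 198
s_16 = 235·198 + 41·201 + 211·127 + 206·89 + 5·146 = 24
s_17 = 235·24 + 41·198 + 211·201 + 206·127 + 5·89 = 88
s_18 = 235·88 + 41·24 + 211·198 + 206·201 + 5·127 = 11
s_19 = 235·11 + 41·88 + 211·24 + 206·198 + 5·201 = 58
s_20 = 235·58 + 41·11 + 211·88 + 206·24 + 5·198 = 183
s_21 = 235·183 + 41·58 + 211·11 + 206·88 + 5·24 = 160
s_22 = 235·160 + 41·183 + 211·58 + 206·11 + 5·88 = 143
s_23 = 235·143 + 41·160 + 211·183 + 206·58 + 5·11 = 157
s_24 = 235·157 + 41·143 + 211·160 + 206·183 + 5·58 = 74
s_25 = 235·74 + 41·157 + 211·143 + 206·160 + 5·183 = 67
s_26 = 235·67 + 41·74 + 211·157 + 206·143 + 5·160 = 244
s_27 = 235·244 + 41·67 + 211·74 + 206·157 + 5·143 = 214

214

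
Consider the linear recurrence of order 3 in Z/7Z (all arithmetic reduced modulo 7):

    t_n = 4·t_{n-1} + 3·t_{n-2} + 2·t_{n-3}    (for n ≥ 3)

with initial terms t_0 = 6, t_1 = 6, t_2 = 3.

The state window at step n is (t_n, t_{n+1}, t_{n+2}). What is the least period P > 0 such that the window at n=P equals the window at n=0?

12

n=0: window = (6, 6, 3)
n=1: window = (6, 3, 0)
n=2: window = (3, 0, 0)
n=3: window = (0, 0, 6)
n=4: window = (0, 6, 3)
n=5: window = (6, 3, 2)
n=6: window = (3, 2, 1)
n=7: window = (2, 1, 2)
n=8: window = (1, 2, 1)
n=9: window = (2, 1, 5)
n=10: window = (1, 5, 6)
n=11: window = (5, 6, 6)
n=12: window = (6, 6, 3)
window at n=12 equals window at n=0 → period = 12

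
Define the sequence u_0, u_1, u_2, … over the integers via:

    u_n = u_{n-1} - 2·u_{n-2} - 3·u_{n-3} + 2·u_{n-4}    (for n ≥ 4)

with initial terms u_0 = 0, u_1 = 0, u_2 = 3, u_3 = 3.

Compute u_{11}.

-687

u_4 = 1·3 + -2·3 + -3·0 + 2·0 = -3
u_5 = 1·-3 + -2·3 + -3·3 + 2·0 = -18
u_6 = 1·-18 + -2·-3 + -3·3 + 2·3 = -15
u_7 = 1·-15 + -2·-18 + -3·-3 + 2·3 = 36
u_8 = 1·36 + -2·-15 + -3·-18 + 2·-3 = 114
u_9 = 1·114 + -2·36 + -3·-15 + 2·-18 = 51
u_10 = 1·51 + -2·114 + -3·36 + 2·-15 = -315
u_11 = 1·-315 + -2·51 + -3·114 + 2·36 = -687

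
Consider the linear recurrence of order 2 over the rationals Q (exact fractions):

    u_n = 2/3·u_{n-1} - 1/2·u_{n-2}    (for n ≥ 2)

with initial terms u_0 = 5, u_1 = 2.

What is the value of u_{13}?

u_2 = 2/3·2 + -1/2·5 = -7/6
u_3 = 2/3·-7/6 + -1/2·2 = -16/9
u_4 = 2/3·-16/9 + -1/2·-7/6 = -65/108
u_5 = 2/3·-65/108 + -1/2·-16/9 = 79/162
u_6 = 2/3·79/162 + -1/2·-65/108 = 1217/1944
u_7 = 2/3·1217/1944 + -1/2·79/162 = 253/1458
u_8 = 2/3·253/1458 + -1/2·1217/1944 = -6905/34992
u_9 = 2/3·-6905/34992 + -1/2·253/1458 = -11459/52488
u_10 = 2/3·-11459/52488 + -1/2·-6905/34992 = -29527/629856
u_11 = 2/3·-29527/629856 + -1/2·-11459/52488 = 18401/236196
u_12 = 2/3·18401/236196 + -1/2·-29527/629856 = 854575/11337408
u_13 = 2/3·854575/11337408 + -1/2·18401/236196 = 192139/17006112

192139/17006112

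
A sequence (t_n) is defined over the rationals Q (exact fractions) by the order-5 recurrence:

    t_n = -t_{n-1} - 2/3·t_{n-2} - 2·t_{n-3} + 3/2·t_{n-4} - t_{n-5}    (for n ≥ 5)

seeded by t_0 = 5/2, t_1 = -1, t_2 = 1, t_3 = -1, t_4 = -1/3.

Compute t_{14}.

2741299/5832

t_5 = -1·-1/3 + -2/3·-1 + -2·1 + 3/2·-1 + -1·5/2 = -5
t_6 = -1·-5 + -2/3·-1/3 + -2·-1 + 3/2·1 + -1·-1 = 175/18
t_7 = -1·175/18 + -2/3·-5 + -2·-1/3 + 3/2·-1 + -1·1 = -74/9
t_8 = -1·-74/9 + -2/3·175/18 + -2·-5 + 3/2·-1/3 + -1·-1 = 661/54
t_9 = -1·661/54 + -2/3·-74/9 + -2·175/18 + 3/2·-5 + -1·-1/3 = -901/27
t_10 = -1·-901/27 + -2/3·661/54 + -2·-74/9 + 3/2·175/18 + -1·-5 = 19841/324
t_11 = -1·19841/324 + -2/3·-901/27 + -2·661/54 + 3/2·-74/9 + -1·175/18 = -3079/36
t_12 = -1·-3079/36 + -2/3·19841/324 + -2·-901/27 + 3/2·661/54 + -1·-74/9 = 67081/486
t_13 = -1·67081/486 + -2/3·-3079/36 + -2·19841/324 + 3/2·-901/27 + -1·661/54 = -129169/486
t_14 = -1·-129169/486 + -2/3·67081/486 + -2·-3079/36 + 3/2·19841/324 + -1·-901/27 = 2741299/5832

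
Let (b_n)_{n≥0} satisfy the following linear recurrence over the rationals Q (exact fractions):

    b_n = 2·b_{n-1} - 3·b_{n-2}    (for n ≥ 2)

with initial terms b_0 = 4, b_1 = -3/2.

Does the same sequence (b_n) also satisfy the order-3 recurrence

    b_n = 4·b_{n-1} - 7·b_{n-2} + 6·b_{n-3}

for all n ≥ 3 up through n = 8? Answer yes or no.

yes

Terms b_0..b_8: 4, -3/2, -15, -51/2, -6, 129/2, 147, 201/2, -240
n=3: candidate gives -51/2, actual b_3 = -51/2 ✓
n=4: candidate gives -6, actual b_4 = -6 ✓
n=5: candidate gives 129/2, actual b_5 = 129/2 ✓
n=6: candidate gives 147, actual b_6 = 147 ✓
n=7: candidate gives 201/2, actual b_7 = 201/2 ✓
n=8: candidate gives -240, actual b_8 = -240 ✓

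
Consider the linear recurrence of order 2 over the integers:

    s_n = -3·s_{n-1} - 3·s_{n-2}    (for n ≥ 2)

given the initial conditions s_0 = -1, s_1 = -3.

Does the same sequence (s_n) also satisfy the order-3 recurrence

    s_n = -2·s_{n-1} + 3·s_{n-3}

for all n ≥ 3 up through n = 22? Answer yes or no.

yes

Terms s_0..s_22: -1, -3, 12, -27, 45, -54, 27, 81, -324, 729, -1215, 1458, -729, -2187, 8748, -19683, 32805, -39366, 19683, 59049, -236196, 531441, -885735
n=3: candidate gives -27, actual s_3 = -27 ✓
n=4: candidate gives 45, actual s_4 = 45 ✓
n=5: candidate gives -54, actual s_5 = -54 ✓
n=6: candidate gives 27, actual s_6 = 27 ✓
n=7: candidate gives 81, actual s_7 = 81 ✓
n=8: candidate gives -324, actual s_8 = -324 ✓
n=9: candidate gives 729, actual s_9 = 729 ✓
n=10: candidate gives -1215, actual s_10 = -1215 ✓
n=11: candidate gives 1458, actual s_11 = 1458 ✓
n=12: candidate gives -729, actual s_12 = -729 ✓
n=13: candidate gives -2187, actual s_13 = -2187 ✓
n=14: candidate gives 8748, actual s_14 = 8748 ✓
n=15: candidate gives -19683, actual s_15 = -19683 ✓
n=16: candidate gives 32805, actual s_16 = 32805 ✓
n=17: candidate gives -39366, actual s_17 = -39366 ✓
n=18: candidate gives 19683, actual s_18 = 19683 ✓
n=19: candidate gives 59049, actual s_19 = 59049 ✓
n=20: candidate gives -236196, actual s_20 = -236196 ✓
n=21: candidate gives 531441, actual s_21 = 531441 ✓
n=22: candidate gives -885735, actual s_22 = -885735 ✓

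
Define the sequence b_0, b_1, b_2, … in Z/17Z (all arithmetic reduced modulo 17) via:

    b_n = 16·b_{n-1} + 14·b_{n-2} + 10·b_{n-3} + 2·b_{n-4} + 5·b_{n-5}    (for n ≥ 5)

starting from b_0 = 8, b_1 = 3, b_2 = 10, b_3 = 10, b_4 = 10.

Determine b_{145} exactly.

b_5 = 16·10 + 14·10 + 10·10 + 2·3 + 5·8 = 4
b_6 = 16·4 + 14·10 + 10·10 + 2·10 + 5·3 = 16
b_7 = 16·16 + 14·4 + 10·10 + 2·10 + 5·10 = 6
b_8 = 16·6 + 14·16 + 10·4 + 2·10 + 5·10 = 5
b_9 = 16·5 + 14·6 + 10·16 + 2·4 + 5·10 = 8
b_10 = 16·8 + 14·5 + 10·6 + 2·16 + 5·4 = 4
Continuing the recurrence:
  b_11 = 12;  b_12 = 11;  b_13 = 0;  b_14 = 16;  b_15 = 2;  b_16 = 15
  b_17 = 7;  b_18 = 0;  b_19 = 9;  b_20 = 16;  b_21 = 12;  b_22 = 14
  b_23 = 9;  b_24 = 10;  b_25 = 3;  b_26 = 9;  b_27 = 0;  b_28 = 0
  b_29 = 10;  b_30 = 6;  b_31 = 9;  b_32 = 5;  b_33 = 14;  b_34 = 4
  b_35 = 1;  b_36 = 12;  b_37 = 10;  b_38 = 8;  b_39 = 2;  b_40 = 1
  b_41 = 0;  b_42 = 15;  b_43 = 5;  b_44 = 13;  b_45 = 8;  b_46 = 16
  b_47 = 5;  b_48 = 10;  b_49 = 12;  b_50 = 12;  b_51 = 6;  b_52 = 4
  b_53 = 2;  b_54 = 11;  b_55 = 10;  b_56 = 15;  b_57 = 4;  b_58 = 15
  b_59 = 11;  b_60 = 13;  b_61 = 0;  b_62 = 2;  b_63 = 4;  b_64 = 3
  b_65 = 2;  b_66 = 16;  b_67 = 9;  b_68 = 6;  b_69 = 10;  b_70 = 2
  b_71 = 7;  b_72 = 8;  b_73 = 7;  b_74 = 8;  b_75 = 7;  b_76 = 5
  b_77 = 6;  b_78 = 15;  b_79 = 3;  b_80 = 6;  b_81 = 2;  b_82 = 2
  b_83 = 14;  b_84 = 10;  b_85 = 2;  b_86 = 3;  b_87 = 10;  b_88 = 6
  b_89 = 14;  b_90 = 16;  b_91 = 3;  b_92 = 15;  b_93 = 7;  b_94 = 12
  b_95 = 16;  b_96 = 12;  b_97 = 13;  b_98 = 0;  b_99 = 3;  b_100 = 10
  b_101 = 16;  b_102 = 15;  b_103 = 9;  b_104 = 5;  b_105 = 13;  b_106 = 2
  b_107 = 0;  b_108 = 9;  b_109 = 11;  b_110 = 14;  b_111 = 2;  b_112 = 16
  b_113 = 15;  b_114 = 6;  b_115 = 13;  b_116 = 8;  b_117 = 4;  b_118 = 2
  b_119 = 3;  b_120 = 10;  b_121 = 15;  b_122 = 9;  b_123 = 11;  b_124 = 11
  b_125 = 7;  b_126 = 10;  b_127 = 10;  b_128 = 5;  b_129 = 15;  b_130 = 6
  b_131 = 1;  b_132 = 4;  b_133 = 6;  b_134 = 11;  b_135 = 9;  b_136 = 14
  b_137 = 16;  b_138 = 16;  b_139 = 13;  b_140 = 2;  b_141 = 0;  b_142 = 15
  b_143 = 9
b_144 = 16·9 + 14·15 + 10·0 + 2·2 + 5·13 = 15
b_145 = 16·15 + 14·9 + 10·15 + 2·0 + 5·2 = 16

16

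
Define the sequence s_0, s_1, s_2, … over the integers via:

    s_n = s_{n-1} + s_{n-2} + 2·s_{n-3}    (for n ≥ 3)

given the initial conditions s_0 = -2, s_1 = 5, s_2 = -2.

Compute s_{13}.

s_3 = 1·-2 + 1·5 + 2·-2 = -1
s_4 = 1·-1 + 1·-2 + 2·5 = 7
s_5 = 1·7 + 1·-1 + 2·-2 = 2
s_6 = 1·2 + 1·7 + 2·-1 = 7
s_7 = 1·7 + 1·2 + 2·7 = 23
s_8 = 1·23 + 1·7 + 2·2 = 34
s_9 = 1·34 + 1·23 + 2·7 = 71
s_10 = 1·71 + 1·34 + 2·23 = 151
s_11 = 1·151 + 1·71 + 2·34 = 290
s_12 = 1·290 + 1·151 + 2·71 = 583
s_13 = 1·583 + 1·290 + 2·151 = 1175

1175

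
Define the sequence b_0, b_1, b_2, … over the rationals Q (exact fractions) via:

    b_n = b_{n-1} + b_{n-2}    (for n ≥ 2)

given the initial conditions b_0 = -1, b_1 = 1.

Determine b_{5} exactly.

2

b_2 = 1·1 + 1·-1 = 0
b_3 = 1·0 + 1·1 = 1
b_4 = 1·1 + 1·0 = 1
b_5 = 1·1 + 1·1 = 2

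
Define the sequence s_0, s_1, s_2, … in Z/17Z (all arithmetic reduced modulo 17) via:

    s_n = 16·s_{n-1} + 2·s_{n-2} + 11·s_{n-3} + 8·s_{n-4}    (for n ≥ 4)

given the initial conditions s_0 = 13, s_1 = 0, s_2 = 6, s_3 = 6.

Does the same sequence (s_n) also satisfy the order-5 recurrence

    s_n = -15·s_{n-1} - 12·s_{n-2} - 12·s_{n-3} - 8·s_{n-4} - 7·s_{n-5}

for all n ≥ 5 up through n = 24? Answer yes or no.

Terms s_0..s_24: 13, 0, 6, 6, 8, 2, 9, 12, 7, 13, 1, 11, 3, 15, 1, 14, 7, 16, 7, 10, 15, 6, 3, 16, 6
n=5: candidate gives 2, actual s_5 = 2 ✓
n=6: candidate gives 9, actual s_6 = 9 ✓
n=7: candidate gives 12, actual s_7 = 12 ✓
n=8: candidate gives 7, actual s_8 = 7 ✓
n=9: candidate gives 13, actual s_9 = 13 ✓
n=10: candidate gives 1, actual s_10 = 1 ✓
n=11: candidate gives 11, actual s_11 = 11 ✓
n=12: candidate gives 3, actual s_12 = 3 ✓
n=13: candidate gives 15, actual s_13 = 15 ✓
n=14: candidate gives 1, actual s_14 = 1 ✓
n=15: candidate gives 14, actual s_15 = 14 ✓
n=16: candidate gives 7, actual s_16 = 7 ✓
n=17: candidate gives 16, actual s_17 = 16 ✓
n=18: candidate gives 7, actual s_18 = 7 ✓
n=19: candidate gives 10, actual s_19 = 10 ✓
n=20: candidate gives 15, actual s_20 = 15 ✓
n=21: candidate gives 6, actual s_21 = 6 ✓
n=22: candidate gives 3, actual s_22 = 3 ✓
n=23: candidate gives 16, actual s_23 = 16 ✓
n=24: candidate gives 6, actual s_24 = 6 ✓

yes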